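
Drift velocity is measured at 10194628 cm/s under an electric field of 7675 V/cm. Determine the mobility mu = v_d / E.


Step 1: mu = v_d / E
Step 2: mu = 10194628 / 7675
Step 3: mu = 1328.29 cm^2/(V*s)

1328.29


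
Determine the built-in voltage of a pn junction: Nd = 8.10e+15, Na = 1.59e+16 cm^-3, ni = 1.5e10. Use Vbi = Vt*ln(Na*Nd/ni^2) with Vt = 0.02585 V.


Step 1: Compute Na*Nd/ni^2 = 1.59e+16 * 8.10e+15 / (1.5e10)^2 = 5.7240e+11
Step 2: ln(5.7240e+11) = 27.0731
Step 3: Vbi = 0.02585 * 27.0731 = 0.7 V

0.7


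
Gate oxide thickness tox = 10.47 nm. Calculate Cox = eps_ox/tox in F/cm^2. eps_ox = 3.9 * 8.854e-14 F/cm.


Step 1: eps_ox = 3.9 * 8.854e-14 = 3.45306e-13 F/cm
Step 2: tox in cm = 10.47 nm * 1e-7 = 1.0470e-06 cm
Step 3: Cox = 3.45306e-13 / 1.0470e-06 = 3.30e-07 F/cm^2

3.30e-07


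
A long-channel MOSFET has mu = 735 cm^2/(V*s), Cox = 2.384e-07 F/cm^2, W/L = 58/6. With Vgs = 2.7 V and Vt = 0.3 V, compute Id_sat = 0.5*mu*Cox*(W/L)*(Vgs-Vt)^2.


Step 1: Overdrive voltage Vov = Vgs - Vt = 2.7 - 0.3 = 2.4 V
Step 2: W/L = 58/6 = 9.66667
Step 3: Id = 0.5 * 735 * 2.384e-07 * 9.66667 * 2.4^2
Step 4: Id = 4.88e-03 A

4.88e-03


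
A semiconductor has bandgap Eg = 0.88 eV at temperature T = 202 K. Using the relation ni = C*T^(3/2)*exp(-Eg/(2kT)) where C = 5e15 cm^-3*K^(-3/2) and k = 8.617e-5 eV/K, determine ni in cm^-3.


Step 1: Compute kT = 8.617e-5 * 202 = 0.01740634 eV
Step 2: Exponent = -Eg/(2kT) = -0.88/(2*0.01740634) = -25.27815
Step 3: T^(3/2) = 202^1.5 = 2870.96
Step 4: ni = 5e15 * 2870.96 * exp(-25.27815) = 1.51e+08 cm^-3

1.51e+08


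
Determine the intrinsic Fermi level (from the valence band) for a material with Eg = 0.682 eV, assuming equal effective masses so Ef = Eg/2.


Step 1: For an intrinsic semiconductor, the Fermi level sits at midgap.
Step 2: Ef = Eg / 2 = 0.682 / 2 = 0.341 eV

0.341


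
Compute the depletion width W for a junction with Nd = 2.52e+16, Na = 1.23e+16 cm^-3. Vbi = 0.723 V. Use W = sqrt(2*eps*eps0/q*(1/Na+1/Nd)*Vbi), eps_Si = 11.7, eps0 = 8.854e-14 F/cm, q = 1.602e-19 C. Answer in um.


Step 1: 1/Na + 1/Nd = 1/1.23e+16 + 1/2.52e+16 = 1.20983e-16
Step 2: 2*eps*eps0/q = 2*11.7*8.854e-14/1.602e-19 = 1.293281e+07
Step 3: W^2 = 1.293281e+07 * 1.20983e-16 * 0.723 = 1.13124e-09
Step 4: W = sqrt(1.13124e-09) = 3.363e-05 cm = 0.3363 um

0.3363


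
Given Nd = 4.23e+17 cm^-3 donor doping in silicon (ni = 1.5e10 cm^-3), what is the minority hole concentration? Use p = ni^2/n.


Step 1: Since Nd >> ni, n ≈ Nd = 4.23e+17 cm^-3
Step 2: p = ni^2 / n = (1.5e10)^2 / 4.23e+17
Step 3: p = 2.25e20 / 4.23e+17 = 5.32e+02 cm^-3

5.32e+02


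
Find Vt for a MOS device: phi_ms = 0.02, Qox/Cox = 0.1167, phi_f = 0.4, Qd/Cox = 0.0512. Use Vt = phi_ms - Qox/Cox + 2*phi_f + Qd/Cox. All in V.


Step 1: Vt = phi_ms - Qox/Cox + 2*phi_f + Qd/Cox
Step 2: Vt = 0.02 - 0.1167 + 2*0.4 + 0.0512
Step 3: Vt = 0.02 - 0.1167 + 0.8 + 0.0512
Step 4: Vt = 0.7545 V

0.7545


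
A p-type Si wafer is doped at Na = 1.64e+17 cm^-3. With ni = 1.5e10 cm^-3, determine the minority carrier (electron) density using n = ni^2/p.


Step 1: Majority hole concentration p ≈ Na = 1.64e+17 cm^-3
Step 2: n = ni^2 / Na = (1.5e10)^2 / 1.64e+17
Step 3: n = 1.37e+03 cm^-3

1.37e+03


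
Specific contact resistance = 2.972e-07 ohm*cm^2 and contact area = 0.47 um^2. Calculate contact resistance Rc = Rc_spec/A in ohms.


Step 1: Convert area to cm^2: 0.47 um^2 = 4.7000e-09 cm^2
Step 2: Rc = Rc_spec / A = 2.972e-07 / 4.7000e-09
Step 3: Rc = 6.32e+01 ohms

6.32e+01


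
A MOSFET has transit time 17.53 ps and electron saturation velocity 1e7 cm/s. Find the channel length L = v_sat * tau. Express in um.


Step 1: tau in seconds = 17.53 ps * 1e-12 = 1.7530e-11 s
Step 2: L = v_sat * tau = 1e7 * 1.7530e-11 = 1.7530e-04 cm
Step 3: L in um = 1.7530e-04 * 1e4 = 1.753 um

1.753


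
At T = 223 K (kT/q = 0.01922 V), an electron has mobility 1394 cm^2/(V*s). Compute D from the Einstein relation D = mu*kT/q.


Step 1: D = mu * (kT/q)
Step 2: D = 1394 * 0.01922
Step 3: D = 26.79 cm^2/s

26.79


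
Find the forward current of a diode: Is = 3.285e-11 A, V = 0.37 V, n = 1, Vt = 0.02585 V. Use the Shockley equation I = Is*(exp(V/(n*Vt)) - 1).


Step 1: V/(n*Vt) = 0.37/(1*0.02585) = 14.3133
Step 2: exp(14.3133) = 1.6451e+06
Step 3: I = 3.285e-11 * (1.6451e+06 - 1) = 5.40e-05 A

5.40e-05


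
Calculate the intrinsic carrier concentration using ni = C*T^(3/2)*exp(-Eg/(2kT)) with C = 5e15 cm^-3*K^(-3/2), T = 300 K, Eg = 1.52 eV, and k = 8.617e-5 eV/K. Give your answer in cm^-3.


Step 1: Compute kT = 8.617e-5 * 300 = 0.025851 eV
Step 2: Exponent = -Eg/(2kT) = -1.52/(2*0.025851) = -29.39925
Step 3: T^(3/2) = 300^1.5 = 5196.15
Step 4: ni = 5e15 * 5196.15 * exp(-29.39925) = 4.43e+06 cm^-3

4.43e+06


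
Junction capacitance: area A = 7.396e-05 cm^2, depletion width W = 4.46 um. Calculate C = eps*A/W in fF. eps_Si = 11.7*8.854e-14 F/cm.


Step 1: eps_Si = 11.7 * 8.854e-14 = 1.035918e-12 F/cm
Step 2: W in cm = 4.46 * 1e-4 = 4.46e-04 cm
Step 3: C = 1.035918e-12 * 7.396e-05 / 4.46e-04 = 1.717859e-13 F
Step 4: C = 171.79 fF

171.79


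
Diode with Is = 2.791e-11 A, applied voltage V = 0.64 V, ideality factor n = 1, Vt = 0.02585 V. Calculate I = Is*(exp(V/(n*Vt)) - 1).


Step 1: V/(n*Vt) = 0.64/(1*0.02585) = 24.7582
Step 2: exp(24.7582) = 5.6539e+10
Step 3: I = 2.791e-11 * (5.6539e+10 - 1) = 1.58e+00 A

1.58e+00


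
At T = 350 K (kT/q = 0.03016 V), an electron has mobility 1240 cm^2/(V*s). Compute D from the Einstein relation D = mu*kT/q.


Step 1: D = mu * (kT/q)
Step 2: D = 1240 * 0.03016
Step 3: D = 37.4 cm^2/s

37.4


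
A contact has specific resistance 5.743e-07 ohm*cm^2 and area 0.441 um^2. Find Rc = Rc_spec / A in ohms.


Step 1: Convert area to cm^2: 0.441 um^2 = 4.4100e-09 cm^2
Step 2: Rc = Rc_spec / A = 5.743e-07 / 4.4100e-09
Step 3: Rc = 1.30e+02 ohms

1.30e+02


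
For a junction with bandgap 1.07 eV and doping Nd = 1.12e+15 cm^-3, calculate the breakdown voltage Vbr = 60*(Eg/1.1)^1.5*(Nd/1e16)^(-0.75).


Step 1: Eg/1.1 = 1.07/1.1 = 0.972727
Step 2: (Eg/1.1)^1.5 = 0.972727^1.5 = 0.959371
Step 3: (Nd/1e16)^(-0.75) = (0.112)^(-0.75) = 5.165192
Step 4: Vbr = 60 * 0.959371 * 5.165192 = 297.3 V

297.3


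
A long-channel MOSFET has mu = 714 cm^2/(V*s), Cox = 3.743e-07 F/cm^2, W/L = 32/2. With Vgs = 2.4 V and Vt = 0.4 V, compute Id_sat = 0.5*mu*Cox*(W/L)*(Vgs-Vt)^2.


Step 1: Overdrive voltage Vov = Vgs - Vt = 2.4 - 0.4 = 2.0 V
Step 2: W/L = 32/2 = 16
Step 3: Id = 0.5 * 714 * 3.743e-07 * 16 * 2.0^2
Step 4: Id = 8.55e-03 A

8.55e-03


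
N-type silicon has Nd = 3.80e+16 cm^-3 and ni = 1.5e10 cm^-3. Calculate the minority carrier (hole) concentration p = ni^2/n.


Step 1: Since Nd >> ni, n ≈ Nd = 3.80e+16 cm^-3
Step 2: p = ni^2 / n = (1.5e10)^2 / 3.80e+16
Step 3: p = 2.25e20 / 3.80e+16 = 5.92e+03 cm^-3

5.92e+03


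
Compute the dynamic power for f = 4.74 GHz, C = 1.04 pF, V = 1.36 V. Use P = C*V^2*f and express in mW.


Step 1: V^2 = 1.36^2 = 1.8496 V^2
Step 2: P = C*V^2*f = 1.04e-12 F * 1.8496 * 4.74e9 Hz
Step 3: P = 9.11778816e-03 W
Step 4: P = 9.118 mW

9.118


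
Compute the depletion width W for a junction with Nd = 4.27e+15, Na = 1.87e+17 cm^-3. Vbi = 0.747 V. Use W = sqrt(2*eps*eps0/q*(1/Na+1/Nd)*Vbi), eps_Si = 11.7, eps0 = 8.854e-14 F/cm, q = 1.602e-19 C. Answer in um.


Step 1: 1/Na + 1/Nd = 1/1.87e+17 + 1/4.27e+15 = 2.39540e-16
Step 2: 2*eps*eps0/q = 2*11.7*8.854e-14/1.602e-19 = 1.293281e+07
Step 3: W^2 = 1.293281e+07 * 2.39540e-16 * 0.747 = 2.31415e-09
Step 4: W = sqrt(2.31415e-09) = 4.811e-05 cm = 0.4811 um

0.4811


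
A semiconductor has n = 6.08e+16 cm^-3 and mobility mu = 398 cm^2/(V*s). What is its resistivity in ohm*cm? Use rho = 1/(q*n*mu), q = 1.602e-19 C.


Step 1: sigma = q * n * mu = 1.602e-19 * 6.08e+16 * 398 = 3.87658e+00 S/cm
Step 2: rho = 1 / sigma = 1 / 3.87658e+00 = 0.258 ohm*cm

0.258


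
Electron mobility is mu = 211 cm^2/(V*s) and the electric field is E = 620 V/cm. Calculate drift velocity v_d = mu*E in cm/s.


Step 1: v_d = mu * E
Step 2: v_d = 211 * 620 = 130820
Step 3: v_d = 1.31e+05 cm/s

1.31e+05


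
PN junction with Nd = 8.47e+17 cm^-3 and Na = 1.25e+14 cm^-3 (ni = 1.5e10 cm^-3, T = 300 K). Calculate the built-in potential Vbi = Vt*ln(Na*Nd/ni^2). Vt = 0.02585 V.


Step 1: Compute Na*Nd/ni^2 = 1.25e+14 * 8.47e+17 / (1.5e10)^2 = 4.7056e+11
Step 2: ln(4.7056e+11) = 26.8772
Step 3: Vbi = 0.02585 * 26.8772 = 0.695 V

0.695


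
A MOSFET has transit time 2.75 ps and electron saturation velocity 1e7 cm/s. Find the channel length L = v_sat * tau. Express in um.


Step 1: tau in seconds = 2.75 ps * 1e-12 = 2.7500e-12 s
Step 2: L = v_sat * tau = 1e7 * 2.7500e-12 = 2.7500e-05 cm
Step 3: L in um = 2.7500e-05 * 1e4 = 0.275 um

0.275


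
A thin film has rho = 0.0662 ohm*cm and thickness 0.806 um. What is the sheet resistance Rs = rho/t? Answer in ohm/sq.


Step 1: Convert thickness to cm: t = 0.806 um = 8.0600e-05 cm
Step 2: Rs = rho / t = 0.0662 / 8.0600e-05
Step 3: Rs = 821.3 ohm/sq

821.3


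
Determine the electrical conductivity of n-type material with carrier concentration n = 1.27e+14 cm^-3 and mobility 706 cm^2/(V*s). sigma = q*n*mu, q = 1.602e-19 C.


Step 1: sigma = q * n * mu
Step 2: sigma = 1.602e-19 * 1.27e+14 * 706
Step 3: sigma = 1.436e-02 S/cm

1.436e-02


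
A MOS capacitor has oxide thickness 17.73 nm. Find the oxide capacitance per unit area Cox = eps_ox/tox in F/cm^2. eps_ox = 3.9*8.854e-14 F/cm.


Step 1: eps_ox = 3.9 * 8.854e-14 = 3.45306e-13 F/cm
Step 2: tox in cm = 17.73 nm * 1e-7 = 1.7730e-06 cm
Step 3: Cox = 3.45306e-13 / 1.7730e-06 = 1.95e-07 F/cm^2

1.95e-07


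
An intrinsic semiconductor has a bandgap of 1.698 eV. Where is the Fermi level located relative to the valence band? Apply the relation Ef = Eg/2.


Step 1: For an intrinsic semiconductor, the Fermi level sits at midgap.
Step 2: Ef = Eg / 2 = 1.698 / 2 = 0.849 eV

0.849


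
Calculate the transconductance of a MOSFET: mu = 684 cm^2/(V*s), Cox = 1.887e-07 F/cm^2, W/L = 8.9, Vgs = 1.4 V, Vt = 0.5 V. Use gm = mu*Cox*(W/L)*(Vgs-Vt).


Step 1: Vov = Vgs - Vt = 1.4 - 0.5 = 0.9 V
Step 2: gm = mu * Cox * (W/L) * Vov
Step 3: gm = 684 * 1.887e-07 * 8.9 * 0.9 = 1.03e-03 S

1.03e-03


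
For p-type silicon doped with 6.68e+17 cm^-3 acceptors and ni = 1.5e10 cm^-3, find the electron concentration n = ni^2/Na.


Step 1: Majority hole concentration p ≈ Na = 6.68e+17 cm^-3
Step 2: n = ni^2 / Na = (1.5e10)^2 / 6.68e+17
Step 3: n = 3.37e+02 cm^-3

3.37e+02


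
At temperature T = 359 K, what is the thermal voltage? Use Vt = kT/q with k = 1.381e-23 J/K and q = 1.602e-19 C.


Step 1: kT = 1.381e-23 * 359 = 4.95779e-21 J
Step 2: Vt = kT/q = 4.95779e-21 / 1.602e-19
Step 3: Vt = 0.03095 V

0.03095


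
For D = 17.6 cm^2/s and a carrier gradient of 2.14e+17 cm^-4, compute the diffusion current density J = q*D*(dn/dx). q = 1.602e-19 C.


Step 1: J = q * D * (dn/dx)
Step 2: J = 1.602e-19 * 17.6 * 2.14e+17
Step 3: J = 6.03e-01 A/cm^2

6.03e-01


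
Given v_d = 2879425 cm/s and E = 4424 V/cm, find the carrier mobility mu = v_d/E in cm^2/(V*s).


Step 1: mu = v_d / E
Step 2: mu = 2879425 / 4424
Step 3: mu = 650.86 cm^2/(V*s)

650.86


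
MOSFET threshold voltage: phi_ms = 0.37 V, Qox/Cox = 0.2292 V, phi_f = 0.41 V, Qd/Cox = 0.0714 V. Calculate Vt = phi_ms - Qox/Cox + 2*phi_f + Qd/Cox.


Step 1: Vt = phi_ms - Qox/Cox + 2*phi_f + Qd/Cox
Step 2: Vt = 0.37 - 0.2292 + 2*0.41 + 0.0714
Step 3: Vt = 0.37 - 0.2292 + 0.82 + 0.0714
Step 4: Vt = 1.0322 V

1.0322


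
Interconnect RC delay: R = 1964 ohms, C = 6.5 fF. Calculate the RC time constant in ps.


Step 1: tau = R * C
Step 2: tau = 1964 * 6.5 fF = 1964 * 6.5e-15 F
Step 3: tau = 1.2766e-11 s = 12.766 ps

12.766


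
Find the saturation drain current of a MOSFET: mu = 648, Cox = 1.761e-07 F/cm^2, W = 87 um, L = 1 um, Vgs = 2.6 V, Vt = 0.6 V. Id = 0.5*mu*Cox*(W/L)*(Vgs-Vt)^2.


Step 1: Overdrive voltage Vov = Vgs - Vt = 2.6 - 0.6 = 2.0 V
Step 2: W/L = 87/1 = 87
Step 3: Id = 0.5 * 648 * 1.761e-07 * 87 * 2.0^2
Step 4: Id = 1.99e-02 A

1.99e-02


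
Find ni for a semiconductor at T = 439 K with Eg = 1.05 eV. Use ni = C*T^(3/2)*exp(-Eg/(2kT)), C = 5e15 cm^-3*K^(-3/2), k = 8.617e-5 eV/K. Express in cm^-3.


Step 1: Compute kT = 8.617e-5 * 439 = 0.03782863 eV
Step 2: Exponent = -Eg/(2kT) = -1.05/(2*0.03782863) = -13.87838
Step 3: T^(3/2) = 439^1.5 = 9198.07
Step 4: ni = 5e15 * 9198.07 * exp(-13.87838) = 4.32e+13 cm^-3

4.32e+13


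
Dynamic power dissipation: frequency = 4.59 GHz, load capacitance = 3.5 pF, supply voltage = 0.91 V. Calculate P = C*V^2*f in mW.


Step 1: V^2 = 0.91^2 = 0.8281 V^2
Step 2: P = C*V^2*f = 3.5e-12 F * 0.8281 * 4.59e9 Hz
Step 3: P = 1.33034265e-02 W
Step 4: P = 13.303 mW

13.303


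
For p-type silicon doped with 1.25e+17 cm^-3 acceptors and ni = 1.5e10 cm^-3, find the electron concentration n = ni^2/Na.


Step 1: Majority hole concentration p ≈ Na = 1.25e+17 cm^-3
Step 2: n = ni^2 / Na = (1.5e10)^2 / 1.25e+17
Step 3: n = 1.80e+03 cm^-3

1.80e+03


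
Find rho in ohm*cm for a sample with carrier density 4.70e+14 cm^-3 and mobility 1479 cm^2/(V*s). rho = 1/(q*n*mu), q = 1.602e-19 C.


Step 1: sigma = q * n * mu = 1.602e-19 * 4.70e+14 * 1479 = 1.11360e-01 S/cm
Step 2: rho = 1 / sigma = 1 / 1.11360e-01 = 8.98 ohm*cm

8.98


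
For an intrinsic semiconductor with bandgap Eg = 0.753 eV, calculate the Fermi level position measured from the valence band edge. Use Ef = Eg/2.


Step 1: For an intrinsic semiconductor, the Fermi level sits at midgap.
Step 2: Ef = Eg / 2 = 0.753 / 2 = 0.3765 eV

0.3765


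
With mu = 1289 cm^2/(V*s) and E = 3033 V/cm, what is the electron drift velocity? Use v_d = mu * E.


Step 1: v_d = mu * E
Step 2: v_d = 1289 * 3033 = 3909537
Step 3: v_d = 3.91e+06 cm/s

3.91e+06


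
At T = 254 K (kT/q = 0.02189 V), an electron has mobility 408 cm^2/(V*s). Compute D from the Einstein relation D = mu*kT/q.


Step 1: D = mu * (kT/q)
Step 2: D = 408 * 0.02189
Step 3: D = 8.93 cm^2/s

8.93


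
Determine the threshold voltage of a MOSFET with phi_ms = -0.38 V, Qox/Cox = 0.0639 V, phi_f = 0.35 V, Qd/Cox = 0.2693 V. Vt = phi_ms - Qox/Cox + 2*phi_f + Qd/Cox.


Step 1: Vt = phi_ms - Qox/Cox + 2*phi_f + Qd/Cox
Step 2: Vt = -0.38 - 0.0639 + 2*0.35 + 0.2693
Step 3: Vt = -0.38 - 0.0639 + 0.7 + 0.2693
Step 4: Vt = 0.5254 V

0.5254


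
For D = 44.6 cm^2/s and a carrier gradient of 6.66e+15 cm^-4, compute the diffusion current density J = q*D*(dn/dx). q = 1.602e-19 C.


Step 1: J = q * D * (dn/dx)
Step 2: J = 1.602e-19 * 44.6 * 6.66e+15
Step 3: J = 4.76e-02 A/cm^2

4.76e-02


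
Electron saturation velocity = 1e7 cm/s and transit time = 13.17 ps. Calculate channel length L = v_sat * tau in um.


Step 1: tau in seconds = 13.17 ps * 1e-12 = 1.3170e-11 s
Step 2: L = v_sat * tau = 1e7 * 1.3170e-11 = 1.3170e-04 cm
Step 3: L in um = 1.3170e-04 * 1e4 = 1.317 um

1.317


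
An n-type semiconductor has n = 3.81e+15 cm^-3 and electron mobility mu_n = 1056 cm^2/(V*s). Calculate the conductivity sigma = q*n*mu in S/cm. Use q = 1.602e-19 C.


Step 1: sigma = q * n * mu
Step 2: sigma = 1.602e-19 * 3.81e+15 * 1056
Step 3: sigma = 6.445e-01 S/cm

6.445e-01


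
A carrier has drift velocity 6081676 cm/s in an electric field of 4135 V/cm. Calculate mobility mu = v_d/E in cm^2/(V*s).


Step 1: mu = v_d / E
Step 2: mu = 6081676 / 4135
Step 3: mu = 1470.78 cm^2/(V*s)

1470.78


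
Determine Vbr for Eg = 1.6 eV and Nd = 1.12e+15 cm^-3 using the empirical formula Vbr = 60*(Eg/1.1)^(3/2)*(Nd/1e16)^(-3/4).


Step 1: Eg/1.1 = 1.6/1.1 = 1.454545
Step 2: (Eg/1.1)^1.5 = 1.454545^1.5 = 1.754247
Step 3: (Nd/1e16)^(-0.75) = (0.112)^(-0.75) = 5.165192
Step 4: Vbr = 60 * 1.754247 * 5.165192 = 543.7 V

543.7


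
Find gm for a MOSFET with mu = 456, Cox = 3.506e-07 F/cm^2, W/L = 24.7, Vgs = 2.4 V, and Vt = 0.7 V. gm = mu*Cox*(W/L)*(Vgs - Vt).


Step 1: Vov = Vgs - Vt = 2.4 - 0.7 = 1.7 V
Step 2: gm = mu * Cox * (W/L) * Vov
Step 3: gm = 456 * 3.506e-07 * 24.7 * 1.7 = 6.71e-03 S

6.71e-03


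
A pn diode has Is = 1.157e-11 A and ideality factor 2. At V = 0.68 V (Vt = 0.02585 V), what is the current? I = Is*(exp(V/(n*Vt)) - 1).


Step 1: V/(n*Vt) = 0.68/(2*0.02585) = 13.1528
Step 2: exp(13.1528) = 5.1545e+05
Step 3: I = 1.157e-11 * (5.1545e+05 - 1) = 5.96e-06 A

5.96e-06


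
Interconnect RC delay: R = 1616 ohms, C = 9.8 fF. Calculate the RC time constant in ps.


Step 1: tau = R * C
Step 2: tau = 1616 * 9.8 fF = 1616 * 9.8e-15 F
Step 3: tau = 1.58368e-11 s = 15.8368 ps

15.8368


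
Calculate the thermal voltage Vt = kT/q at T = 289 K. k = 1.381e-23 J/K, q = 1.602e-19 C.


Step 1: kT = 1.381e-23 * 289 = 3.99109e-21 J
Step 2: Vt = kT/q = 3.99109e-21 / 1.602e-19
Step 3: Vt = 0.02491 V

0.02491


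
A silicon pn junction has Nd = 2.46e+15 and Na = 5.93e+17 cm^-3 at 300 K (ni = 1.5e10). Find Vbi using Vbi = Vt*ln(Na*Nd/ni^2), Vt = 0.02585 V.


Step 1: Compute Na*Nd/ni^2 = 5.93e+17 * 2.46e+15 / (1.5e10)^2 = 6.4835e+12
Step 2: ln(6.4835e+12) = 29.5003
Step 3: Vbi = 0.02585 * 29.5003 = 0.763 V

0.763


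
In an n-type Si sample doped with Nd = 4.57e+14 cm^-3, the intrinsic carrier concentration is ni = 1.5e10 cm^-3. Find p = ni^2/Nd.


Step 1: Since Nd >> ni, n ≈ Nd = 4.57e+14 cm^-3
Step 2: p = ni^2 / n = (1.5e10)^2 / 4.57e+14
Step 3: p = 2.25e20 / 4.57e+14 = 4.92e+05 cm^-3

4.92e+05


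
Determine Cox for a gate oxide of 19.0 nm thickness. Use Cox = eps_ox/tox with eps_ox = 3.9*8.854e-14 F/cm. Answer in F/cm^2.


Step 1: eps_ox = 3.9 * 8.854e-14 = 3.45306e-13 F/cm
Step 2: tox in cm = 19.0 nm * 1e-7 = 1.9000e-06 cm
Step 3: Cox = 3.45306e-13 / 1.9000e-06 = 1.82e-07 F/cm^2

1.82e-07


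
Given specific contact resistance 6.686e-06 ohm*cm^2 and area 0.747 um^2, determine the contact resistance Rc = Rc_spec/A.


Step 1: Convert area to cm^2: 0.747 um^2 = 7.4700e-09 cm^2
Step 2: Rc = Rc_spec / A = 6.686e-06 / 7.4700e-09
Step 3: Rc = 8.95e+02 ohms

8.95e+02


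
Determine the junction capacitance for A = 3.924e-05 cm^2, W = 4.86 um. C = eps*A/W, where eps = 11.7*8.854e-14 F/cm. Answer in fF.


Step 1: eps_Si = 11.7 * 8.854e-14 = 1.035918e-12 F/cm
Step 2: W in cm = 4.86 * 1e-4 = 4.86e-04 cm
Step 3: C = 1.035918e-12 * 3.924e-05 / 4.86e-04 = 8.364079e-14 F
Step 4: C = 83.64 fF

83.64


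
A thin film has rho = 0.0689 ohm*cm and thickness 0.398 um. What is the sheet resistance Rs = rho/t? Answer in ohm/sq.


Step 1: Convert thickness to cm: t = 0.398 um = 3.9800e-05 cm
Step 2: Rs = rho / t = 0.0689 / 3.9800e-05
Step 3: Rs = 1731.2 ohm/sq

1731.2


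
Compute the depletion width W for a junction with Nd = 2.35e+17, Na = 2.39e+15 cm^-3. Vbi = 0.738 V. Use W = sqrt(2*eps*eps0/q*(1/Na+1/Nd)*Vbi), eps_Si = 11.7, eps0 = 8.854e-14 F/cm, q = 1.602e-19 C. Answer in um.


Step 1: 1/Na + 1/Nd = 1/2.39e+15 + 1/2.35e+17 = 4.22665e-16
Step 2: 2*eps*eps0/q = 2*11.7*8.854e-14/1.602e-19 = 1.293281e+07
Step 3: W^2 = 1.293281e+07 * 4.22665e-16 * 0.738 = 4.03409e-09
Step 4: W = sqrt(4.03409e-09) = 6.351e-05 cm = 0.6351 um

0.6351


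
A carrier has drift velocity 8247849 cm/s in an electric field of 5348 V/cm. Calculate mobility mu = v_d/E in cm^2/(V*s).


Step 1: mu = v_d / E
Step 2: mu = 8247849 / 5348
Step 3: mu = 1542.23 cm^2/(V*s)

1542.23


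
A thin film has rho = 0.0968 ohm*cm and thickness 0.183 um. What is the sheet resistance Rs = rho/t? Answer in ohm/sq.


Step 1: Convert thickness to cm: t = 0.183 um = 1.8300e-05 cm
Step 2: Rs = rho / t = 0.0968 / 1.8300e-05
Step 3: Rs = 5289.6 ohm/sq

5289.6


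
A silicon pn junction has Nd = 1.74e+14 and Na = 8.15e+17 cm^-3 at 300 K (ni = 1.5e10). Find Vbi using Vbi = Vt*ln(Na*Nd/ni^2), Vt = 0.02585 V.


Step 1: Compute Na*Nd/ni^2 = 8.15e+17 * 1.74e+14 / (1.5e10)^2 = 6.3027e+11
Step 2: ln(6.3027e+11) = 27.1694
Step 3: Vbi = 0.02585 * 27.1694 = 0.702 V

0.702


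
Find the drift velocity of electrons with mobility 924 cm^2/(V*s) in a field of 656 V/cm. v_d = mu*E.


Step 1: v_d = mu * E
Step 2: v_d = 924 * 656 = 606144
Step 3: v_d = 6.06e+05 cm/s

6.06e+05


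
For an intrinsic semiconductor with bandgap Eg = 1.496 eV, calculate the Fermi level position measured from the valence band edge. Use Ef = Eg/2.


Step 1: For an intrinsic semiconductor, the Fermi level sits at midgap.
Step 2: Ef = Eg / 2 = 1.496 / 2 = 0.748 eV

0.748


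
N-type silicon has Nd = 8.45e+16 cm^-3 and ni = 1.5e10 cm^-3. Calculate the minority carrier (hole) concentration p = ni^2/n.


Step 1: Since Nd >> ni, n ≈ Nd = 8.45e+16 cm^-3
Step 2: p = ni^2 / n = (1.5e10)^2 / 8.45e+16
Step 3: p = 2.25e20 / 8.45e+16 = 2.66e+03 cm^-3

2.66e+03


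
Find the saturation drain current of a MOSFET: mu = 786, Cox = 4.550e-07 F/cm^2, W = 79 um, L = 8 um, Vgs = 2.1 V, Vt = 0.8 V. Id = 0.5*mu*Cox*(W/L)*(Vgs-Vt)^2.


Step 1: Overdrive voltage Vov = Vgs - Vt = 2.1 - 0.8 = 1.3 V
Step 2: W/L = 79/8 = 9.875
Step 3: Id = 0.5 * 786 * 4.550e-07 * 9.875 * 1.3^2
Step 4: Id = 2.98e-03 A

2.98e-03


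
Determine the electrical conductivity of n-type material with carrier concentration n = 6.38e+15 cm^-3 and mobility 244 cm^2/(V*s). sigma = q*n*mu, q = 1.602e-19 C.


Step 1: sigma = q * n * mu
Step 2: sigma = 1.602e-19 * 6.38e+15 * 244
Step 3: sigma = 2.494e-01 S/cm

2.494e-01


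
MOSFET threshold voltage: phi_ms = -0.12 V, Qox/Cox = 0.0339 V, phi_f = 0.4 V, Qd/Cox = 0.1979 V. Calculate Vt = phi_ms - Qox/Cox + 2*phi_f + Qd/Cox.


Step 1: Vt = phi_ms - Qox/Cox + 2*phi_f + Qd/Cox
Step 2: Vt = -0.12 - 0.0339 + 2*0.4 + 0.1979
Step 3: Vt = -0.12 - 0.0339 + 0.8 + 0.1979
Step 4: Vt = 0.844 V

0.844


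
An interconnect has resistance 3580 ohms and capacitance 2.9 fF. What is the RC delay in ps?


Step 1: tau = R * C
Step 2: tau = 3580 * 2.9 fF = 3580 * 2.9e-15 F
Step 3: tau = 1.0382e-11 s = 10.382 ps

10.382


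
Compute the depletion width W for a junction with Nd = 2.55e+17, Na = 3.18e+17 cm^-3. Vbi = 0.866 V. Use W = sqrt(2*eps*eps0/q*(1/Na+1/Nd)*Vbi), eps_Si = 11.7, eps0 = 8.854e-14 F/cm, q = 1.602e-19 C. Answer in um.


Step 1: 1/Na + 1/Nd = 1/3.18e+17 + 1/2.55e+17 = 7.06622e-18
Step 2: 2*eps*eps0/q = 2*11.7*8.854e-14/1.602e-19 = 1.293281e+07
Step 3: W^2 = 1.293281e+07 * 7.06622e-18 * 0.866 = 7.91403e-11
Step 4: W = sqrt(7.91403e-11) = 8.896e-06 cm = 0.08896 um

0.08896


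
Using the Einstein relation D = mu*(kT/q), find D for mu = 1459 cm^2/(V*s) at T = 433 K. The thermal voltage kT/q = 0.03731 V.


Step 1: D = mu * (kT/q)
Step 2: D = 1459 * 0.03731
Step 3: D = 54.44 cm^2/s

54.44


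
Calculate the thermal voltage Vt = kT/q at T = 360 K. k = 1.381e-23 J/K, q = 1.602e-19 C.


Step 1: kT = 1.381e-23 * 360 = 4.9716e-21 J
Step 2: Vt = kT/q = 4.9716e-21 / 1.602e-19
Step 3: Vt = 0.03103 V

0.03103


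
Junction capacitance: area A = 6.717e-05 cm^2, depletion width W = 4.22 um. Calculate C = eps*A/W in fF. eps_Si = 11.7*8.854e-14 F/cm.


Step 1: eps_Si = 11.7 * 8.854e-14 = 1.035918e-12 F/cm
Step 2: W in cm = 4.22 * 1e-4 = 4.22e-04 cm
Step 3: C = 1.035918e-12 * 6.717e-05 / 4.22e-04 = 1.648877e-13 F
Step 4: C = 164.89 fF

164.89


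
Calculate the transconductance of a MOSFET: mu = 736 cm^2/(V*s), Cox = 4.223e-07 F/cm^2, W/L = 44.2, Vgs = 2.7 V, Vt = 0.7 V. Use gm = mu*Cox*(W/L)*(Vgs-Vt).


Step 1: Vov = Vgs - Vt = 2.7 - 0.7 = 2.0 V
Step 2: gm = mu * Cox * (W/L) * Vov
Step 3: gm = 736 * 4.223e-07 * 44.2 * 2.0 = 2.75e-02 S

2.75e-02


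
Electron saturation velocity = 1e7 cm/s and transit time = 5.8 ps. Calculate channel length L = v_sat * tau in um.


Step 1: tau in seconds = 5.8 ps * 1e-12 = 5.8000e-12 s
Step 2: L = v_sat * tau = 1e7 * 5.8000e-12 = 5.8000e-05 cm
Step 3: L in um = 5.8000e-05 * 1e4 = 0.58 um

0.58


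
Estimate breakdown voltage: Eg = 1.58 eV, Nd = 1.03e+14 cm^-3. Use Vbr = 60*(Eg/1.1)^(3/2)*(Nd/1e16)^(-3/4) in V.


Step 1: Eg/1.1 = 1.58/1.1 = 1.436364
Step 2: (Eg/1.1)^1.5 = 1.436364^1.5 = 1.721459
Step 3: (Nd/1e16)^(-0.75) = (0.0103)^(-0.75) = 30.929442
Step 4: Vbr = 60 * 1.721459 * 30.929442 = 3194.6 V

3194.6


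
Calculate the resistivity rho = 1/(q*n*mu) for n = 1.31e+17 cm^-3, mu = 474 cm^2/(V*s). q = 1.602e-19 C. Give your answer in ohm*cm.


Step 1: sigma = q * n * mu = 1.602e-19 * 1.31e+17 * 474 = 9.94746e+00 S/cm
Step 2: rho = 1 / sigma = 1 / 9.94746e+00 = 0.1005 ohm*cm

0.1005


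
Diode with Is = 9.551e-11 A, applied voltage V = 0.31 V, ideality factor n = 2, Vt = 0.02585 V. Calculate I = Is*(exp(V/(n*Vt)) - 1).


Step 1: V/(n*Vt) = 0.31/(2*0.02585) = 5.9961
Step 2: exp(5.9961) = 4.0186e+02
Step 3: I = 9.551e-11 * (4.0186e+02 - 1) = 3.83e-08 A

3.83e-08


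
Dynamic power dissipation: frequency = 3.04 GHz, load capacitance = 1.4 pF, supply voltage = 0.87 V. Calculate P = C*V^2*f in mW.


Step 1: V^2 = 0.87^2 = 0.7569 V^2
Step 2: P = C*V^2*f = 1.4e-12 F * 0.7569 * 3.04e9 Hz
Step 3: P = 3.2213664e-03 W
Step 4: P = 3.221 mW

3.221


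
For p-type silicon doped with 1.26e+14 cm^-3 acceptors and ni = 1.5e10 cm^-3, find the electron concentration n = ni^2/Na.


Step 1: Majority hole concentration p ≈ Na = 1.26e+14 cm^-3
Step 2: n = ni^2 / Na = (1.5e10)^2 / 1.26e+14
Step 3: n = 1.79e+06 cm^-3

1.79e+06


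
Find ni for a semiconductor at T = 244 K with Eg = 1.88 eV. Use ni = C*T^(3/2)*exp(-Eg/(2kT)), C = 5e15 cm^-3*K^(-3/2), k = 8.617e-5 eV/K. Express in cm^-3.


Step 1: Compute kT = 8.617e-5 * 244 = 0.02102548 eV
Step 2: Exponent = -Eg/(2kT) = -1.88/(2*0.02102548) = -44.70766
Step 3: T^(3/2) = 244^1.5 = 3811.40
Step 4: ni = 5e15 * 3811.40 * exp(-44.70766) = 7.31e-01 cm^-3

7.31e-01


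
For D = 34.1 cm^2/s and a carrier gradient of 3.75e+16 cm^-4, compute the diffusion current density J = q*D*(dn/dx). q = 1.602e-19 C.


Step 1: J = q * D * (dn/dx)
Step 2: J = 1.602e-19 * 34.1 * 3.75e+16
Step 3: J = 2.05e-01 A/cm^2

2.05e-01


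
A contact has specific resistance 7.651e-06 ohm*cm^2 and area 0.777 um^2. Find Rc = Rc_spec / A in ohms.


Step 1: Convert area to cm^2: 0.777 um^2 = 7.7700e-09 cm^2
Step 2: Rc = Rc_spec / A = 7.651e-06 / 7.7700e-09
Step 3: Rc = 9.85e+02 ohms

9.85e+02


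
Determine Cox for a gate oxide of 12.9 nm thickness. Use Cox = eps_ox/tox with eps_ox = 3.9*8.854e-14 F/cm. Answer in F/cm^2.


Step 1: eps_ox = 3.9 * 8.854e-14 = 3.45306e-13 F/cm
Step 2: tox in cm = 12.9 nm * 1e-7 = 1.2900e-06 cm
Step 3: Cox = 3.45306e-13 / 1.2900e-06 = 2.68e-07 F/cm^2

2.68e-07


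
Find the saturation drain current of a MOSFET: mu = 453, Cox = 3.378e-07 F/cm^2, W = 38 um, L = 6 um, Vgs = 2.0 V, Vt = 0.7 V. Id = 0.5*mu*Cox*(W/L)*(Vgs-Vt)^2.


Step 1: Overdrive voltage Vov = Vgs - Vt = 2.0 - 0.7 = 1.3 V
Step 2: W/L = 38/6 = 6.33333
Step 3: Id = 0.5 * 453 * 3.378e-07 * 6.33333 * 1.3^2
Step 4: Id = 8.19e-04 A

8.19e-04


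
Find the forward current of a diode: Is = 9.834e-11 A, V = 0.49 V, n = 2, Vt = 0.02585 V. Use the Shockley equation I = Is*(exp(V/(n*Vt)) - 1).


Step 1: V/(n*Vt) = 0.49/(2*0.02585) = 9.4778
Step 2: exp(9.4778) = 1.3066e+04
Step 3: I = 9.834e-11 * (1.3066e+04 - 1) = 1.28e-06 A

1.28e-06


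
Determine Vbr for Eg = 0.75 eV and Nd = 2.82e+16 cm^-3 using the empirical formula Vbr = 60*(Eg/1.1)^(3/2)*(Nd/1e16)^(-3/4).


Step 1: Eg/1.1 = 0.75/1.1 = 0.681818
Step 2: (Eg/1.1)^1.5 = 0.681818^1.5 = 0.562993
Step 3: (Nd/1e16)^(-0.75) = (2.82)^(-0.75) = 0.459529
Step 4: Vbr = 60 * 0.562993 * 0.459529 = 15.5 V

15.5


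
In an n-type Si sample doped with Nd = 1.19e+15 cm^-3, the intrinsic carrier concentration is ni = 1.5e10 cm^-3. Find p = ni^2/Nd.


Step 1: Since Nd >> ni, n ≈ Nd = 1.19e+15 cm^-3
Step 2: p = ni^2 / n = (1.5e10)^2 / 1.19e+15
Step 3: p = 2.25e20 / 1.19e+15 = 1.89e+05 cm^-3

1.89e+05


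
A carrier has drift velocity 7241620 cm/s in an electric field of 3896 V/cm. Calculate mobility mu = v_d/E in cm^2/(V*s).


Step 1: mu = v_d / E
Step 2: mu = 7241620 / 3896
Step 3: mu = 1858.73 cm^2/(V*s)

1858.73


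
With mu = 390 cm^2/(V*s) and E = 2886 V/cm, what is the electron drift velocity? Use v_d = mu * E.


Step 1: v_d = mu * E
Step 2: v_d = 390 * 2886 = 1125540
Step 3: v_d = 1.13e+06 cm/s

1.13e+06


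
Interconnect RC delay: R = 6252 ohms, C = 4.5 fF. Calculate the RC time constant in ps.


Step 1: tau = R * C
Step 2: tau = 6252 * 4.5 fF = 6252 * 4.5e-15 F
Step 3: tau = 2.8134e-11 s = 28.134 ps

28.134


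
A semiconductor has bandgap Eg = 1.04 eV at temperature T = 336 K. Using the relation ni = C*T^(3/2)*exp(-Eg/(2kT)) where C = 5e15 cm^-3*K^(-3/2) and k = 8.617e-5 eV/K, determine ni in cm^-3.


Step 1: Compute kT = 8.617e-5 * 336 = 0.02895312 eV
Step 2: Exponent = -Eg/(2kT) = -1.04/(2*0.02895312) = -17.96007
Step 3: T^(3/2) = 336^1.5 = 6158.98
Step 4: ni = 5e15 * 6158.98 * exp(-17.96007) = 4.88e+11 cm^-3

4.88e+11


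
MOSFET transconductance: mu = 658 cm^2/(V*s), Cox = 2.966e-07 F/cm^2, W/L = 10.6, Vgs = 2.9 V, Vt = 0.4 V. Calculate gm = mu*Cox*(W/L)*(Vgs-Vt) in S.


Step 1: Vov = Vgs - Vt = 2.9 - 0.4 = 2.5 V
Step 2: gm = mu * Cox * (W/L) * Vov
Step 3: gm = 658 * 2.966e-07 * 10.6 * 2.5 = 5.17e-03 S

5.17e-03


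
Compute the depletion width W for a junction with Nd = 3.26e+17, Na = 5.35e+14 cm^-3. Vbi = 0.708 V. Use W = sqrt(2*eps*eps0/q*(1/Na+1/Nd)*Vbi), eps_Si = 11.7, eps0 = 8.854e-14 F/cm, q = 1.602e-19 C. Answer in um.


Step 1: 1/Na + 1/Nd = 1/5.35e+14 + 1/3.26e+17 = 1.87223e-15
Step 2: 2*eps*eps0/q = 2*11.7*8.854e-14/1.602e-19 = 1.293281e+07
Step 3: W^2 = 1.293281e+07 * 1.87223e-15 * 0.708 = 1.71429e-08
Step 4: W = sqrt(1.71429e-08) = 1.309e-04 cm = 1.309 um

1.309


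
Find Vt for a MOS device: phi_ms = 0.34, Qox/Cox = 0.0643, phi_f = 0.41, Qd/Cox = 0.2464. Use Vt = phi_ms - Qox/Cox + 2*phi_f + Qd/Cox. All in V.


Step 1: Vt = phi_ms - Qox/Cox + 2*phi_f + Qd/Cox
Step 2: Vt = 0.34 - 0.0643 + 2*0.41 + 0.2464
Step 3: Vt = 0.34 - 0.0643 + 0.82 + 0.2464
Step 4: Vt = 1.3421 V

1.3421


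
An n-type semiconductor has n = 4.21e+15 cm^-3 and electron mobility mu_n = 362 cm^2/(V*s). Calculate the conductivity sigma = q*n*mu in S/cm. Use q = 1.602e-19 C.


Step 1: sigma = q * n * mu
Step 2: sigma = 1.602e-19 * 4.21e+15 * 362
Step 3: sigma = 2.441e-01 S/cm

2.441e-01


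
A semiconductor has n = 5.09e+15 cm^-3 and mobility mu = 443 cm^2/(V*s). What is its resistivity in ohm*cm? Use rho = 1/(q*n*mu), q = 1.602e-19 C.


Step 1: sigma = q * n * mu = 1.602e-19 * 5.09e+15 * 443 = 3.61230e-01 S/cm
Step 2: rho = 1 / sigma = 1 / 3.61230e-01 = 2.768 ohm*cm

2.768


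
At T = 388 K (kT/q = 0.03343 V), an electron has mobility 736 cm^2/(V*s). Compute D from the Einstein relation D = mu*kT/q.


Step 1: D = mu * (kT/q)
Step 2: D = 736 * 0.03343
Step 3: D = 24.6 cm^2/s

24.6


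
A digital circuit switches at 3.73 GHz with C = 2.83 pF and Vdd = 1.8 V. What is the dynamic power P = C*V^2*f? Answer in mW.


Step 1: V^2 = 1.8^2 = 3.24 V^2
Step 2: P = C*V^2*f = 2.83e-12 F * 3.24 * 3.73e9 Hz
Step 3: P = 3.4201116e-02 W
Step 4: P = 34.201 mW

34.201


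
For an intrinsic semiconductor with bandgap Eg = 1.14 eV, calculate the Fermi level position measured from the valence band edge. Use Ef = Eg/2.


Step 1: For an intrinsic semiconductor, the Fermi level sits at midgap.
Step 2: Ef = Eg / 2 = 1.14 / 2 = 0.57 eV

0.57


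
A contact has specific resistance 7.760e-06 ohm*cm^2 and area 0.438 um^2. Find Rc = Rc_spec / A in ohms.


Step 1: Convert area to cm^2: 0.438 um^2 = 4.3800e-09 cm^2
Step 2: Rc = Rc_spec / A = 7.760e-06 / 4.3800e-09
Step 3: Rc = 1.77e+03 ohms

1.77e+03


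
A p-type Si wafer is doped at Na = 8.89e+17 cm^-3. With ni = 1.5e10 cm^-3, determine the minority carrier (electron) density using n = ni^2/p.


Step 1: Majority hole concentration p ≈ Na = 8.89e+17 cm^-3
Step 2: n = ni^2 / Na = (1.5e10)^2 / 8.89e+17
Step 3: n = 2.53e+02 cm^-3

2.53e+02


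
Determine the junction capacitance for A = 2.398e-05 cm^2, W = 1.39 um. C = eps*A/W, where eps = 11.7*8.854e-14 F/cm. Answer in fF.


Step 1: eps_Si = 11.7 * 8.854e-14 = 1.035918e-12 F/cm
Step 2: W in cm = 1.39 * 1e-4 = 1.39e-04 cm
Step 3: C = 1.035918e-12 * 2.398e-05 / 1.39e-04 = 1.787145e-13 F
Step 4: C = 178.71 fF

178.71


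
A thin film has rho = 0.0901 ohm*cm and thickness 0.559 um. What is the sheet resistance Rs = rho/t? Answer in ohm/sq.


Step 1: Convert thickness to cm: t = 0.559 um = 5.5900e-05 cm
Step 2: Rs = rho / t = 0.0901 / 5.5900e-05
Step 3: Rs = 1611.8 ohm/sq

1611.8


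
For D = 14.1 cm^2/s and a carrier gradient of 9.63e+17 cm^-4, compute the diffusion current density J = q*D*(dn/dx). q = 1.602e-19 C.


Step 1: J = q * D * (dn/dx)
Step 2: J = 1.602e-19 * 14.1 * 9.63e+17
Step 3: J = 2.18e+00 A/cm^2

2.18e+00


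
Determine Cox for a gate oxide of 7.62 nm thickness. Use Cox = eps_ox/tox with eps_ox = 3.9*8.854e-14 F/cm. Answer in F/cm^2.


Step 1: eps_ox = 3.9 * 8.854e-14 = 3.45306e-13 F/cm
Step 2: tox in cm = 7.62 nm * 1e-7 = 7.6200e-07 cm
Step 3: Cox = 3.45306e-13 / 7.6200e-07 = 4.53e-07 F/cm^2

4.53e-07


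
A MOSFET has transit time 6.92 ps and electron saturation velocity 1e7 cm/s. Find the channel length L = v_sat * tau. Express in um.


Step 1: tau in seconds = 6.92 ps * 1e-12 = 6.9200e-12 s
Step 2: L = v_sat * tau = 1e7 * 6.9200e-12 = 6.9200e-05 cm
Step 3: L in um = 6.9200e-05 * 1e4 = 0.692 um

0.692


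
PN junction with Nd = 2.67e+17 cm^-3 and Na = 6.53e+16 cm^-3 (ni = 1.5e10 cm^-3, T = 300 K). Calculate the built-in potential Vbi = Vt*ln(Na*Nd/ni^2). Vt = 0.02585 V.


Step 1: Compute Na*Nd/ni^2 = 6.53e+16 * 2.67e+17 / (1.5e10)^2 = 7.7489e+13
Step 2: ln(7.7489e+13) = 31.9812
Step 3: Vbi = 0.02585 * 31.9812 = 0.827 V

0.827


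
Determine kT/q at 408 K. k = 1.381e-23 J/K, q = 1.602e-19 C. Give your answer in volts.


Step 1: kT = 1.381e-23 * 408 = 5.63448e-21 J
Step 2: Vt = kT/q = 5.63448e-21 / 1.602e-19
Step 3: Vt = 0.03517 V

0.03517


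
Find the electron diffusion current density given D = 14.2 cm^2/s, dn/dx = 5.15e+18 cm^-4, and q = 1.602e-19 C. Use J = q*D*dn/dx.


Step 1: J = q * D * (dn/dx)
Step 2: J = 1.602e-19 * 14.2 * 5.15e+18
Step 3: J = 1.17e+01 A/cm^2

1.17e+01


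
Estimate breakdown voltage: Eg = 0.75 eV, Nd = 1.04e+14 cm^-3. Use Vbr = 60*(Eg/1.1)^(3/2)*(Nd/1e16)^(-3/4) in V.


Step 1: Eg/1.1 = 0.75/1.1 = 0.681818
Step 2: (Eg/1.1)^1.5 = 0.681818^1.5 = 0.562993
Step 3: (Nd/1e16)^(-0.75) = (0.0104)^(-0.75) = 30.706124
Step 4: Vbr = 60 * 0.562993 * 30.706124 = 1037.2 V

1037.2


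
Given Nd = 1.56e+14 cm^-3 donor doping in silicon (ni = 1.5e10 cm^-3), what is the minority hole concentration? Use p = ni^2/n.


Step 1: Since Nd >> ni, n ≈ Nd = 1.56e+14 cm^-3
Step 2: p = ni^2 / n = (1.5e10)^2 / 1.56e+14
Step 3: p = 2.25e20 / 1.56e+14 = 1.44e+06 cm^-3

1.44e+06


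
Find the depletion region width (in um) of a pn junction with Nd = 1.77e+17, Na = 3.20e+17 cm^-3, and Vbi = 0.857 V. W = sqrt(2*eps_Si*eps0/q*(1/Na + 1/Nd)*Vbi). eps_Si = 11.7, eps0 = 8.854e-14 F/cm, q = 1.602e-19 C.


Step 1: 1/Na + 1/Nd = 1/3.20e+17 + 1/1.77e+17 = 8.77472e-18
Step 2: 2*eps*eps0/q = 2*11.7*8.854e-14/1.602e-19 = 1.293281e+07
Step 3: W^2 = 1.293281e+07 * 8.77472e-18 * 0.857 = 9.72539e-11
Step 4: W = sqrt(9.72539e-11) = 9.862e-06 cm = 0.09862 um

0.09862


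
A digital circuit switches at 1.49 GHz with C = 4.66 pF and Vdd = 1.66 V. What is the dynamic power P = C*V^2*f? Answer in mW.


Step 1: V^2 = 1.66^2 = 2.7556 V^2
Step 2: P = C*V^2*f = 4.66e-12 F * 2.7556 * 1.49e9 Hz
Step 3: P = 1.913323304e-02 W
Step 4: P = 19.133 mW

19.133


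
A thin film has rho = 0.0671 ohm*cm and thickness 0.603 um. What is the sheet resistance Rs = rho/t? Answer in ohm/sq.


Step 1: Convert thickness to cm: t = 0.603 um = 6.0300e-05 cm
Step 2: Rs = rho / t = 0.0671 / 6.0300e-05
Step 3: Rs = 1112.8 ohm/sq

1112.8


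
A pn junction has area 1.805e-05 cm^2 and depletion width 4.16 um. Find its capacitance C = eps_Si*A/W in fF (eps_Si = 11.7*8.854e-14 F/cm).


Step 1: eps_Si = 11.7 * 8.854e-14 = 1.035918e-12 F/cm
Step 2: W in cm = 4.16 * 1e-4 = 4.16e-04 cm
Step 3: C = 1.035918e-12 * 1.805e-05 / 4.16e-04 = 4.494788e-14 F
Step 4: C = 44.95 fF

44.95


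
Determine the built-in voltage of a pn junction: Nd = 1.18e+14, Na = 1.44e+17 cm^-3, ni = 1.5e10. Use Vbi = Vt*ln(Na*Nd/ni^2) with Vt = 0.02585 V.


Step 1: Compute Na*Nd/ni^2 = 1.44e+17 * 1.18e+14 / (1.5e10)^2 = 7.5520e+10
Step 2: ln(7.5520e+10) = 25.0477
Step 3: Vbi = 0.02585 * 25.0477 = 0.647 V

0.647


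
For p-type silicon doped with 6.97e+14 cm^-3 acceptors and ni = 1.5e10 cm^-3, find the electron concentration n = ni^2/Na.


Step 1: Majority hole concentration p ≈ Na = 6.97e+14 cm^-3
Step 2: n = ni^2 / Na = (1.5e10)^2 / 6.97e+14
Step 3: n = 3.23e+05 cm^-3

3.23e+05


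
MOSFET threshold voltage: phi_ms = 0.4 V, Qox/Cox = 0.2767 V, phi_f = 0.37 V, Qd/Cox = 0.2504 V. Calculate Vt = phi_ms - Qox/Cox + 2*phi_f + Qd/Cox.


Step 1: Vt = phi_ms - Qox/Cox + 2*phi_f + Qd/Cox
Step 2: Vt = 0.4 - 0.2767 + 2*0.37 + 0.2504
Step 3: Vt = 0.4 - 0.2767 + 0.74 + 0.2504
Step 4: Vt = 1.1137 V

1.1137


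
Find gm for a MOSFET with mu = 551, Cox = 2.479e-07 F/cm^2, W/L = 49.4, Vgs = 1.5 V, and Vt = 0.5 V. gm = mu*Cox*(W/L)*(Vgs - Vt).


Step 1: Vov = Vgs - Vt = 1.5 - 0.5 = 1.0 V
Step 2: gm = mu * Cox * (W/L) * Vov
Step 3: gm = 551 * 2.479e-07 * 49.4 * 1.0 = 6.75e-03 S

6.75e-03


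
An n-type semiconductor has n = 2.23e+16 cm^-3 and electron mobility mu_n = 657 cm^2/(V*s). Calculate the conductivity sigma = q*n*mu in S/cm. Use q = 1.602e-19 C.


Step 1: sigma = q * n * mu
Step 2: sigma = 1.602e-19 * 2.23e+16 * 657
Step 3: sigma = 2.347e+00 S/cm

2.347e+00


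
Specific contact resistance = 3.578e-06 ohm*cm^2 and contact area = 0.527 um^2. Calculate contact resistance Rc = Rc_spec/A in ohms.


Step 1: Convert area to cm^2: 0.527 um^2 = 5.2700e-09 cm^2
Step 2: Rc = Rc_spec / A = 3.578e-06 / 5.2700e-09
Step 3: Rc = 6.79e+02 ohms

6.79e+02


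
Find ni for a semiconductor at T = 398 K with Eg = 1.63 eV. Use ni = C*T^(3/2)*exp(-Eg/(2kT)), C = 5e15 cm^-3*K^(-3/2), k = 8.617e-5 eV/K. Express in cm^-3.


Step 1: Compute kT = 8.617e-5 * 398 = 0.03429566 eV
Step 2: Exponent = -Eg/(2kT) = -1.63/(2*0.03429566) = -23.76394
Step 3: T^(3/2) = 398^1.5 = 7940.08
Step 4: ni = 5e15 * 7940.08 * exp(-23.76394) = 1.90e+09 cm^-3

1.90e+09


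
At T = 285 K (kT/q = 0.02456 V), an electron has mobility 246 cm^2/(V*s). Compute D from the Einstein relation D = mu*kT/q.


Step 1: D = mu * (kT/q)
Step 2: D = 246 * 0.02456
Step 3: D = 6.04 cm^2/s

6.04


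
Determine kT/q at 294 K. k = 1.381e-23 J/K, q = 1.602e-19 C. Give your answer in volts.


Step 1: kT = 1.381e-23 * 294 = 4.06014e-21 J
Step 2: Vt = kT/q = 4.06014e-21 / 1.602e-19
Step 3: Vt = 0.02534 V

0.02534


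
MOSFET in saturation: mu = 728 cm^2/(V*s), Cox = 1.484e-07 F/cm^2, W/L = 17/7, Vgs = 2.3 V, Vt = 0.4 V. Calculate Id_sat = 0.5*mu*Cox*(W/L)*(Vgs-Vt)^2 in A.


Step 1: Overdrive voltage Vov = Vgs - Vt = 2.3 - 0.4 = 1.9 V
Step 2: W/L = 17/7 = 2.42857
Step 3: Id = 0.5 * 728 * 1.484e-07 * 2.42857 * 1.9^2
Step 4: Id = 4.74e-04 A

4.74e-04


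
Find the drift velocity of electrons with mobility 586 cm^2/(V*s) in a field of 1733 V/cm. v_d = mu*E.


Step 1: v_d = mu * E
Step 2: v_d = 586 * 1733 = 1015538
Step 3: v_d = 1.02e+06 cm/s

1.02e+06


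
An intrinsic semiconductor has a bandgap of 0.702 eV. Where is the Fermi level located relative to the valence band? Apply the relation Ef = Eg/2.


Step 1: For an intrinsic semiconductor, the Fermi level sits at midgap.
Step 2: Ef = Eg / 2 = 0.702 / 2 = 0.351 eV

0.351


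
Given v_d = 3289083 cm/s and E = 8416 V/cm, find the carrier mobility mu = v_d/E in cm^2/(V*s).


Step 1: mu = v_d / E
Step 2: mu = 3289083 / 8416
Step 3: mu = 390.81 cm^2/(V*s)

390.81


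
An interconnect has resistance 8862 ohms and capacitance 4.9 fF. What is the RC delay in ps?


Step 1: tau = R * C
Step 2: tau = 8862 * 4.9 fF = 8862 * 4.9e-15 F
Step 3: tau = 4.34238e-11 s = 43.4238 ps

43.4238
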